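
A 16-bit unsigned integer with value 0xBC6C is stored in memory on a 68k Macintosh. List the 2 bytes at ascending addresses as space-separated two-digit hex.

BC 6C

Split into bytes (most-significant first): BC 6C.
Big-endian: lowest address holds the most-significant byte.
So the memory order matches the most-significant-first order: BC 6C.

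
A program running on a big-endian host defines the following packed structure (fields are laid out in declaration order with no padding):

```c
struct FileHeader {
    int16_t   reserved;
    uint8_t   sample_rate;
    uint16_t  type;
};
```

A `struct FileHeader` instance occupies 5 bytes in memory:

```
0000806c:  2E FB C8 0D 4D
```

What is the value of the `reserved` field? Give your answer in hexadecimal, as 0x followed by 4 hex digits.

`reserved` is the first field, at byte offset 0, occupying 2 bytes.
Bytes at offsets 0..1: 2E FB.
In big-endian order the high byte comes first in memory.
The bytes are already most-significant first: 0x2EFB.

0x2EFB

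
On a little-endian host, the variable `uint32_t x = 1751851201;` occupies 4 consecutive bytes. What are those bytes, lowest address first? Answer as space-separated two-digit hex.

1751851201 in hexadecimal, padded to 32 bits, is 0x686B20C1.
Split into bytes (most-significant first): 68 6B 20 C1.
In little-endian order the low byte comes first in memory.
So at ascending addresses the bytes are C1 20 6B 68.

C1 20 6B 68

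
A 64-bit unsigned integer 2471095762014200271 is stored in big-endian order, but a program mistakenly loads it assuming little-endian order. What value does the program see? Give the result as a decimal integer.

14943459013379509026

2471095762014200271 in 64-bit hexadecimal is 0x224B1880CCD461CF.
Stored big-endian, the bytes at ascending addresses are 22 4B 18 80 CC D4 61 CF.
Read back as little-endian, the first byte is least significant, giving 0xCF61D4CC80184B22.
0xCF61D4CC80184B22 = 14943459013379509026.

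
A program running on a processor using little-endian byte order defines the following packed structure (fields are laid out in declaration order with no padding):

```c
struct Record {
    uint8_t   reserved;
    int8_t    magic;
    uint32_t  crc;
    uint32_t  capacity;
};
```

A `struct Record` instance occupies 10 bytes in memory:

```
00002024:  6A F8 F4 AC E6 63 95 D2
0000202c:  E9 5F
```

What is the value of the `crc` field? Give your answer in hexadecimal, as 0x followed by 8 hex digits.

0x63E6ACF4

`crc` follows `reserved` (1 B), `magic` (1 B), so it starts at offset 1 + 1 = 2 and occupies 4 bytes.
Bytes at offsets 2..5: F4 AC E6 63.
In little-endian order the low byte comes first in memory.
Reassemble most-significant byte first: 63 E6 AC F4 → 0x63E6ACF4.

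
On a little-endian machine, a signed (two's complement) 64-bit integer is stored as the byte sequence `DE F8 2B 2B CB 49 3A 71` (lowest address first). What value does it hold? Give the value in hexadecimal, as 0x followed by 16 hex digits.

0x713A49CB2B2BF8DE

In little-endian order the low byte comes first in memory.
Reassemble most-significant byte first: 71 3A 49 CB 2B 2B F8 DE → 0x713A49CB2B2BF8DE.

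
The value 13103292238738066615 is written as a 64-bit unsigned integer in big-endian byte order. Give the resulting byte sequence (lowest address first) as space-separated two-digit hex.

13103292238738066615 in hexadecimal, padded to 64 bits, is 0xB5D83EDDEE1D8CB7.
Split into bytes (most-significant first): B5 D8 3E DD EE 1D 8C B7.
Big-endian stores the most-significant byte at the lowest address.
So the memory order matches the most-significant-first order: B5 D8 3E DD EE 1D 8C B7.

B5 D8 3E DD EE 1D 8C B7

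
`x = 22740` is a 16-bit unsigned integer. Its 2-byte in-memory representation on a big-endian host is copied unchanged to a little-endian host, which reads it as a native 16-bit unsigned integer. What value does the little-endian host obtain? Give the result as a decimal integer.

54360

22740 in 16-bit hexadecimal is 0x58D4.
Stored big-endian, the bytes at ascending addresses are 58 D4.
Read back as little-endian, the first byte is least significant, giving 0xD458.
0xD458 = 54360.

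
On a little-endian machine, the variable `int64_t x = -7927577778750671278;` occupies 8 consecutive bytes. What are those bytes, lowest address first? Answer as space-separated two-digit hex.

52 36 49 28 03 96 FB 91

Two's complement of -7927577778750671278 in 64 bits: 7927577778750671278 = 0x6E0469FCD7B6C9AE; invert → 0x91FB960328493651; add 1 → 0x91FB960328493652.
Split into bytes (most-significant first): 91 FB 96 03 28 49 36 52.
In little-endian order the low byte comes first in memory.
So at ascending addresses the bytes are 52 36 49 28 03 96 FB 91.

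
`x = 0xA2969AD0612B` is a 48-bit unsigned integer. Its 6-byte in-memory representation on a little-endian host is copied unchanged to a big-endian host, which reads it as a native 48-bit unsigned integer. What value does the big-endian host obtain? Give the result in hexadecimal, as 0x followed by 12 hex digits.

Stored little-endian, the bytes at ascending addresses are 2B 61 D0 9A 96 A2.
Read back as big-endian, the last byte is least significant, giving 0x2B61D09A96A2.

0x2B61D09A96A2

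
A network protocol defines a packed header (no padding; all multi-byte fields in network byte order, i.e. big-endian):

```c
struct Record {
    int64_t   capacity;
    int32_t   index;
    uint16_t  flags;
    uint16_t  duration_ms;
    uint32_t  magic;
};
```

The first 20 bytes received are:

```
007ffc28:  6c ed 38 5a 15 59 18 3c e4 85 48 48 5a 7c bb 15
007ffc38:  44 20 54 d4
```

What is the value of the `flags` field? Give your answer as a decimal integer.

23164

`flags` follows `capacity` (8 B), `index` (4 B), so it starts at offset 8 + 4 = 12 and occupies 2 bytes.
Bytes at offsets 12..13: 5A 7C.
In big-endian order the high byte comes first in memory.
The bytes are already most-significant first: 0x5A7C.
0x5A7C = 23164.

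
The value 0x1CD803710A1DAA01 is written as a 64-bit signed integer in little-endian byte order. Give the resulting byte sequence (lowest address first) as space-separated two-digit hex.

Split into bytes (most-significant first): 1C D8 03 71 0A 1D AA 01.
Little-endian stores the least-significant byte at the lowest address.
So at ascending addresses the bytes are 01 AA 1D 0A 71 03 D8 1C.

01 AA 1D 0A 71 03 D8 1C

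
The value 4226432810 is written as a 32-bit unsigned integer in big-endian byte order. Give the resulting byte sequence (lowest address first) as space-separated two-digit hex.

FB EA 3F 2A

4226432810 in hexadecimal, padded to 32 bits, is 0xFBEA3F2A.
Split into bytes (most-significant first): FB EA 3F 2A.
Big-endian stores the most-significant byte at the lowest address.
So the memory order matches the most-significant-first order: FB EA 3F 2A.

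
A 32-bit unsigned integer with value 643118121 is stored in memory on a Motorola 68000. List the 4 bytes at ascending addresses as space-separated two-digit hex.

26 55 34 29

643118121 in hexadecimal, padded to 32 bits, is 0x26553429.
Split into bytes (most-significant first): 26 55 34 29.
Big-endian: lowest address holds the most-significant byte.
So the memory order matches the most-significant-first order: 26 55 34 29.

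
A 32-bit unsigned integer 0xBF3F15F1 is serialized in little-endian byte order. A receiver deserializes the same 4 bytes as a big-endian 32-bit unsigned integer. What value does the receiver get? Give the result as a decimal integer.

Stored little-endian, the bytes at ascending addresses are F1 15 3F BF.
Read back as big-endian, the last byte is least significant, giving 0xF1153FBF.
0xF1153FBF = 4044701631.

4044701631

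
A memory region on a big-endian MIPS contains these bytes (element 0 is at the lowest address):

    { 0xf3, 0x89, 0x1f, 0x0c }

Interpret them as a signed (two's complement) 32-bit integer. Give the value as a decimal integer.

Big-endian: lowest address holds the most-significant byte.
The bytes are already most-significant first: 0xF3891F0C.
Top bit is set, so as a signed 32-bit value this is 0xF3891F0C − 2^32 = -209117428.

-209117428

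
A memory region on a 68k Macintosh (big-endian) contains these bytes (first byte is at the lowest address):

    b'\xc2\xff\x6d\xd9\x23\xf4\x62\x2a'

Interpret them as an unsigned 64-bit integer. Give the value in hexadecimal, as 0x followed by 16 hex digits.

0xC2FF6DD923F4622A

In big-endian order the high byte comes first in memory.
The bytes are already most-significant first: 0xC2FF6DD923F4622A.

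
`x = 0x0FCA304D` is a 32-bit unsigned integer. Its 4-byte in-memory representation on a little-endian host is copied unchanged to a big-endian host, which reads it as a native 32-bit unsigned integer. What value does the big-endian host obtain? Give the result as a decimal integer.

1295043087

Stored little-endian, the bytes at ascending addresses are 4D 30 CA 0F.
Read back as big-endian, the last byte is least significant, giving 0x4D30CA0F.
0x4D30CA0F = 1295043087.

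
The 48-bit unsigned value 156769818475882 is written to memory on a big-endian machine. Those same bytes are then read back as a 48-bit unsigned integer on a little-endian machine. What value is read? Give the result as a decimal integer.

117086576809102

156769818475882 in 48-bit hexadecimal is 0x8E94D1577D6A.
Stored big-endian, the bytes at ascending addresses are 8E 94 D1 57 7D 6A.
Read back as little-endian, the first byte is least significant, giving 0x6A7D57D1948E.
0x6A7D57D1948E = 117086576809102.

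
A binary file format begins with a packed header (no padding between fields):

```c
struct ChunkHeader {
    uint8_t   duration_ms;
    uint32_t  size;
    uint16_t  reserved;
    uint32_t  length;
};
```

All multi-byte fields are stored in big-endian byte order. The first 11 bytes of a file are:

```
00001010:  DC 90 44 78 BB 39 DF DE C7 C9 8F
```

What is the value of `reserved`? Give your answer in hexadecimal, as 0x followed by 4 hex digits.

`reserved` follows `duration_ms` (1 B), `size` (4 B), so it starts at offset 1 + 4 = 5 and occupies 2 bytes.
Bytes at offsets 5..6: 39 DF.
Big-endian: lowest address holds the most-significant byte.
The bytes are already most-significant first: 0x39DF.

0x39DF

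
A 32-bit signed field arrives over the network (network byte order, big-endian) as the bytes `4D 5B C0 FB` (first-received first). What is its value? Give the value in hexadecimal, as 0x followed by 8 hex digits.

Big-endian stores the most-significant byte at the lowest address.
The bytes are already most-significant first: 0x4D5BC0FB.

0x4D5BC0FB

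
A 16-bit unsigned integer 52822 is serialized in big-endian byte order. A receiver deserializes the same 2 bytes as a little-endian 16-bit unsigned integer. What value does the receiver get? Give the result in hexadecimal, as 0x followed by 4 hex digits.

0x56CE

52822 in 16-bit hexadecimal is 0xCE56.
Stored big-endian, the bytes at ascending addresses are CE 56.
Read back as little-endian, the first byte is least significant, giving 0x56CE.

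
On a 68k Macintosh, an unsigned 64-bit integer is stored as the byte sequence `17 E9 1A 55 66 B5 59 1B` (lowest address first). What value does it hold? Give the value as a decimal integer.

In big-endian order the high byte comes first in memory.
The bytes are already most-significant first: 0x17E91A5566B5591B.
0x17E91A5566B5591B = 1722937286543628571.

1722937286543628571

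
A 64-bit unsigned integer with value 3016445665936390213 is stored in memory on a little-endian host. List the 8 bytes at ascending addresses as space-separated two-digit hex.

45 B8 67 F2 59 91 DC 29

3016445665936390213 in hexadecimal, padded to 64 bits, is 0x29DC9159F267B845.
Split into bytes (most-significant first): 29 DC 91 59 F2 67 B8 45.
In little-endian order the low byte comes first in memory.
So at ascending addresses the bytes are 45 B8 67 F2 59 91 DC 29.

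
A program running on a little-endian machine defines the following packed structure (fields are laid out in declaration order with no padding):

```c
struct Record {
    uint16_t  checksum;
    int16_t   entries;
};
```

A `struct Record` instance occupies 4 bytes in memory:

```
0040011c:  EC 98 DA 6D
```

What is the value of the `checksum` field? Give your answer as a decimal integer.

39148

`checksum` is the first field, at byte offset 0, occupying 2 bytes.
Bytes at offsets 0..1: EC 98.
In little-endian order the low byte comes first in memory.
Reassemble most-significant byte first: 98 EC → 0x98EC.
0x98EC = 39148.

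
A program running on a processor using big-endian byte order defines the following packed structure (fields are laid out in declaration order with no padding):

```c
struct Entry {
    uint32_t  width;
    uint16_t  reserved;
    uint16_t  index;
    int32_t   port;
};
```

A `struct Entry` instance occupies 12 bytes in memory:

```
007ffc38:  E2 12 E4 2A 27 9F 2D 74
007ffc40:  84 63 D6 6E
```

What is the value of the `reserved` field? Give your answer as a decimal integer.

`reserved` follows `width` (4 bytes), so it starts at byte offset 4 and occupies 2 bytes.
Bytes at offsets 4..5: 27 9F.
Big-endian: lowest address holds the most-significant byte.
The bytes are already most-significant first: 0x279F.
0x279F = 10143.

10143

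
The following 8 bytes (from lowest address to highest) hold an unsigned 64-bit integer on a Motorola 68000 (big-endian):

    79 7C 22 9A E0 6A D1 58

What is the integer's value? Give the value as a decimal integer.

8753909824286806360

Big-endian: lowest address holds the most-significant byte.
The bytes are already most-significant first: 0x797C229AE06AD158.
0x797C229AE06AD158 = 8753909824286806360.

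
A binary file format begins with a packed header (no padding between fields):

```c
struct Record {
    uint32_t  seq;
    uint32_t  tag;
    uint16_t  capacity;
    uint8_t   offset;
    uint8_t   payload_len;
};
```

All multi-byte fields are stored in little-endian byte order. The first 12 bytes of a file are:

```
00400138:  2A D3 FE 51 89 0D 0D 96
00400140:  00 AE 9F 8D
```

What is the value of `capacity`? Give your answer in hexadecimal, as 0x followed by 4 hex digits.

0xAE00

`capacity` follows `seq` (4 B), `tag` (4 B), so it starts at offset 4 + 4 = 8 and occupies 2 bytes.
Bytes at offsets 8..9: 00 AE.
Little-endian: lowest address holds the least-significant byte.
Reassemble most-significant byte first: AE 00 → 0xAE00.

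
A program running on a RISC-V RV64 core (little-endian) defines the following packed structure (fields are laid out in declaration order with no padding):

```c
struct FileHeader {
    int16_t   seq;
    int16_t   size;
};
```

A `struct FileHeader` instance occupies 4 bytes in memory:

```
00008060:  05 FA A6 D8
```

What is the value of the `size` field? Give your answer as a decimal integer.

`size` follows `seq` (2 bytes), so it starts at byte offset 2 and occupies 2 bytes.
Bytes at offsets 2..3: A6 D8.
Little-endian: lowest address holds the least-significant byte.
Reassemble most-significant byte first: D8 A6 → 0xD8A6.
Top bit is set, so as a signed 16-bit value this is 0xD8A6 − 2^16 = -10074.

-10074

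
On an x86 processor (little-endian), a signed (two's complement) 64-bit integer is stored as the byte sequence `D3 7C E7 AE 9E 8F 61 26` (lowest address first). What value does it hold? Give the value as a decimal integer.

2765649557884206291

Little-endian stores the least-significant byte at the lowest address.
Reassemble most-significant byte first: 26 61 8F 9E AE E7 7C D3 → 0x26618F9EAEE77CD3.
0x26618F9EAEE77CD3 = 2765649557884206291.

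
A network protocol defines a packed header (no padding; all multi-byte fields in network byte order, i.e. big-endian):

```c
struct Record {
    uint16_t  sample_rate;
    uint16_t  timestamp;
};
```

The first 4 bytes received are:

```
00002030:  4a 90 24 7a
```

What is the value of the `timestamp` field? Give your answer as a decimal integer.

9338

`timestamp` follows `sample_rate` (2 bytes), so it starts at byte offset 2 and occupies 2 bytes.
Bytes at offsets 2..3: 24 7A.
Big-endian stores the most-significant byte at the lowest address.
The bytes are already most-significant first: 0x247A.
0x247A = 9338.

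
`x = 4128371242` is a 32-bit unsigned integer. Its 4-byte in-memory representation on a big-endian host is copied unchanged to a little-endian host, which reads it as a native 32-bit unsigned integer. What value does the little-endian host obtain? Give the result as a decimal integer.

4128371242 in 32-bit hexadecimal is 0xF611F22A.
Stored big-endian, the bytes at ascending addresses are F6 11 F2 2A.
Read back as little-endian, the first byte is least significant, giving 0x2AF211F6.
0x2AF211F6 = 720507382.

720507382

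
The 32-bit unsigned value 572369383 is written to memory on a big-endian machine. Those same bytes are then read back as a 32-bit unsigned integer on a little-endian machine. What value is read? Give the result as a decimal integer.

3886619938

572369383 in 32-bit hexadecimal is 0x221DA9E7.
Stored big-endian, the bytes at ascending addresses are 22 1D A9 E7.
Read back as little-endian, the first byte is least significant, giving 0xE7A91D22.
0xE7A91D22 = 3886619938.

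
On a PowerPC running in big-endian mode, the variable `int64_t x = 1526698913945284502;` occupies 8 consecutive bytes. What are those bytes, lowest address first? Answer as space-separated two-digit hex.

1526698913945284502 in hexadecimal, padded to 64 bits, is 0x152FEC92CCAEEF96.
Split into bytes (most-significant first): 15 2F EC 92 CC AE EF 96.
In big-endian order the high byte comes first in memory.
So the memory order matches the most-significant-first order: 15 2F EC 92 CC AE EF 96.

15 2F EC 92 CC AE EF 96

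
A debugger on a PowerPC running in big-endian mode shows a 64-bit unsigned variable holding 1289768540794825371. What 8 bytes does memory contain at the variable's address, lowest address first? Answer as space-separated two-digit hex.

1289768540794825371 in hexadecimal, padded to 64 bits, is 0x11E62DA7848CAA9B.
Split into bytes (most-significant first): 11 E6 2D A7 84 8C AA 9B.
Big-endian stores the most-significant byte at the lowest address.
So the memory order matches the most-significant-first order: 11 E6 2D A7 84 8C AA 9B.

11 E6 2D A7 84 8C AA 9B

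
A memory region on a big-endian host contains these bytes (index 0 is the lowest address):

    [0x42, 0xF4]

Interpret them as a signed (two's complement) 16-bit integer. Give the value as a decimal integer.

17140

In big-endian order the high byte comes first in memory.
The bytes are already most-significant first: 0x42F4.
0x42F4 = 17140.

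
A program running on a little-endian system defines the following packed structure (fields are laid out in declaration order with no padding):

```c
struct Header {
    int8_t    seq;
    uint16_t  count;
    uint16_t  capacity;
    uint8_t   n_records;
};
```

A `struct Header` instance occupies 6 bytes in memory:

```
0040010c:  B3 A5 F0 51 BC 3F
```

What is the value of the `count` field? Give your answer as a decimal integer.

`count` follows `seq` (1 byte), so it starts at byte offset 1 and occupies 2 bytes.
Bytes at offsets 1..2: A5 F0.
Little-endian stores the least-significant byte at the lowest address.
Reassemble most-significant byte first: F0 A5 → 0xF0A5.
0xF0A5 = 61605.

61605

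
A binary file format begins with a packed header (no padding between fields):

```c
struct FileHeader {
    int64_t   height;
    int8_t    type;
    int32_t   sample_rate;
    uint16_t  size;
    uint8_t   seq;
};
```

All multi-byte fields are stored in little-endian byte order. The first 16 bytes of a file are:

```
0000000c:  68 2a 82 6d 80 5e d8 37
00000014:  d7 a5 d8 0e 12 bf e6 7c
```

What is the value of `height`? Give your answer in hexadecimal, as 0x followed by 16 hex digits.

`height` is the first field, at byte offset 0, occupying 8 bytes.
Bytes at offsets 0..7: 68 2A 82 6D 80 5E D8 37.
In little-endian order the low byte comes first in memory.
Reassemble most-significant byte first: 37 D8 5E 80 6D 82 2A 68 → 0x37D85E806D822A68.

0x37D85E806D822A68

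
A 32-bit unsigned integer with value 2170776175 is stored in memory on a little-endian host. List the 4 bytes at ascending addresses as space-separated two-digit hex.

2170776175 in hexadecimal, padded to 32 bits, is 0x81636A6F.
Split into bytes (most-significant first): 81 63 6A 6F.
In little-endian order the low byte comes first in memory.
So at ascending addresses the bytes are 6F 6A 63 81.

6F 6A 63 81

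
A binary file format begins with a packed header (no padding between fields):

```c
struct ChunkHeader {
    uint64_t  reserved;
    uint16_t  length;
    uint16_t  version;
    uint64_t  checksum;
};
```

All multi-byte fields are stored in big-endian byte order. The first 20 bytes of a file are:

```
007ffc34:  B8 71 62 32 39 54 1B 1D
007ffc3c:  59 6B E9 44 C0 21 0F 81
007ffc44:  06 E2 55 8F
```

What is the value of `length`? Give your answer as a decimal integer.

22891

`length` follows `reserved` (8 bytes), so it starts at byte offset 8 and occupies 2 bytes.
Bytes at offsets 8..9: 59 6B.
Big-endian stores the most-significant byte at the lowest address.
The bytes are already most-significant first: 0x596B.
0x596B = 22891.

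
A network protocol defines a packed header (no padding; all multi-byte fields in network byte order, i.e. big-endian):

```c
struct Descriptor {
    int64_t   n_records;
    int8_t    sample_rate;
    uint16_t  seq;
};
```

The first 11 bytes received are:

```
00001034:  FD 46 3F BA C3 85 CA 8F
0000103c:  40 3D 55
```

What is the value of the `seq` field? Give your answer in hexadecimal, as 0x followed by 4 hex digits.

`seq` follows `n_records` (8 B), `sample_rate` (1 B), so it starts at offset 8 + 1 = 9 and occupies 2 bytes.
Bytes at offsets 9..10: 3D 55.
Big-endian: lowest address holds the most-significant byte.
The bytes are already most-significant first: 0x3D55.

0x3D55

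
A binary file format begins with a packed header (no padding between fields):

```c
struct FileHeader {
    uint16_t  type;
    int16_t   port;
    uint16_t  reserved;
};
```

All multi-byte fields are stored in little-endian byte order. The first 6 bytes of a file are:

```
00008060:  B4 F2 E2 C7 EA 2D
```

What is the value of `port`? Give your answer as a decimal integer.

-14366

`port` follows `type` (2 bytes), so it starts at byte offset 2 and occupies 2 bytes.
Bytes at offsets 2..3: E2 C7.
In little-endian order the low byte comes first in memory.
Reassemble most-significant byte first: C7 E2 → 0xC7E2.
Top bit is set, so as a signed 16-bit value this is 0xC7E2 − 2^16 = -14366.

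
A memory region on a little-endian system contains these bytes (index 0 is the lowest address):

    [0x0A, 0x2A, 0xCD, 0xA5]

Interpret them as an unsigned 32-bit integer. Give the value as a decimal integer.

2781686282

In little-endian order the low byte comes first in memory.
Reassemble most-significant byte first: A5 CD 2A 0A → 0xA5CD2A0A.
0xA5CD2A0A = 2781686282.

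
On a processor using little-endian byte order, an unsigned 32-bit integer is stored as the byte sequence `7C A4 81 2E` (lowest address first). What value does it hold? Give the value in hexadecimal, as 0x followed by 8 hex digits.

0x2E81A47C

Little-endian stores the least-significant byte at the lowest address.
Reassemble most-significant byte first: 2E 81 A4 7C → 0x2E81A47C.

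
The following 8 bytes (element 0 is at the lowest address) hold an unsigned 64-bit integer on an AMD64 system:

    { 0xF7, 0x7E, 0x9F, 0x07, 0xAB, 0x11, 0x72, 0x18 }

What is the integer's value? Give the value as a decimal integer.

1761489830520258295

Little-endian stores the least-significant byte at the lowest address.
Reassemble most-significant byte first: 18 72 11 AB 07 9F 7E F7 → 0x187211AB079F7EF7.
0x187211AB079F7EF7 = 1761489830520258295.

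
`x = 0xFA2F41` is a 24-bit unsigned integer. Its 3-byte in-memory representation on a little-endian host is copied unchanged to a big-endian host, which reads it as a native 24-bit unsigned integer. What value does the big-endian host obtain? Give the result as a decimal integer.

Stored little-endian, the bytes at ascending addresses are 41 2F FA.
Read back as big-endian, the last byte is least significant, giving 0x412FFA.
0x412FFA = 4272122.

4272122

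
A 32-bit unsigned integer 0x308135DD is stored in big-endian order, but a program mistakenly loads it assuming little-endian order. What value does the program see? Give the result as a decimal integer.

3711271216

Stored big-endian, the bytes at ascending addresses are 30 81 35 DD.
Read back as little-endian, the first byte is least significant, giving 0xDD358130.
0xDD358130 = 3711271216.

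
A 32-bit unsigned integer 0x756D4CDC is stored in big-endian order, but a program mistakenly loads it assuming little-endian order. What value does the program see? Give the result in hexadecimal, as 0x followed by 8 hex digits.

0xDC4C6D75

Stored big-endian, the bytes at ascending addresses are 75 6D 4C DC.
Read back as little-endian, the first byte is least significant, giving 0xDC4C6D75.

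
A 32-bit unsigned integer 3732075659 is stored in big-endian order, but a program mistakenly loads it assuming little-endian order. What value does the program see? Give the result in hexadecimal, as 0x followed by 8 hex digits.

0x8BF472DE

3732075659 in 32-bit hexadecimal is 0xDE72F48B.
Stored big-endian, the bytes at ascending addresses are DE 72 F4 8B.
Read back as little-endian, the first byte is least significant, giving 0x8BF472DE.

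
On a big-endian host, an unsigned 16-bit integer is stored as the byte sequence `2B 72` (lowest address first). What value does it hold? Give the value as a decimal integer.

11122

Big-endian stores the most-significant byte at the lowest address.
The bytes are already most-significant first: 0x2B72.
0x2B72 = 11122.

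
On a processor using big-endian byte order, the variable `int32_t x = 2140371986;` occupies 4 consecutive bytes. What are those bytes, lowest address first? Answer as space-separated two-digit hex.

2140371986 in hexadecimal, padded to 32 bits, is 0x7F937C12.
Split into bytes (most-significant first): 7F 93 7C 12.
Big-endian: lowest address holds the most-significant byte.
So the memory order matches the most-significant-first order: 7F 93 7C 12.

7F 93 7C 12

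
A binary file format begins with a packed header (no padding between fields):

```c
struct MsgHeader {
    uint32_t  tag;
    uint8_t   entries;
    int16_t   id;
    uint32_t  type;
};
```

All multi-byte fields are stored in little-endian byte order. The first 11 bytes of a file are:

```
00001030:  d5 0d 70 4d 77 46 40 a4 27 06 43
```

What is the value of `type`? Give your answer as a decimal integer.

`type` follows `tag` (4 B), `entries` (1 B), `id` (2 B), so it starts at offset 4 + 1 + 2 = 7 and occupies 4 bytes.
Bytes at offsets 7..10: A4 27 06 43.
In little-endian order the low byte comes first in memory.
Reassemble most-significant byte first: 43 06 27 A4 → 0x430627A4.
0x430627A4 = 1124476836.

1124476836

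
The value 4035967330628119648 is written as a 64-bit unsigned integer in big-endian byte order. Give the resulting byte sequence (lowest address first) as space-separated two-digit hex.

4035967330628119648 in hexadecimal, padded to 64 bits, is 0x3802A2E75B2BAC60.
Split into bytes (most-significant first): 38 02 A2 E7 5B 2B AC 60.
Big-endian: lowest address holds the most-significant byte.
So the memory order matches the most-significant-first order: 38 02 A2 E7 5B 2B AC 60.

38 02 A2 E7 5B 2B AC 60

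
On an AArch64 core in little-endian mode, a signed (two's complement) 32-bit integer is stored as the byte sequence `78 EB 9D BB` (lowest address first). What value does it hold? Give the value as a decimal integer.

-1147278472

In little-endian order the low byte comes first in memory.
Reassemble most-significant byte first: BB 9D EB 78 → 0xBB9DEB78.
Top bit is set, so as a signed 32-bit value this is 0xBB9DEB78 − 2^32 = -1147278472.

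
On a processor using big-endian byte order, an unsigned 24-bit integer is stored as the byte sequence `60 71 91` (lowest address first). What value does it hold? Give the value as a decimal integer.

In big-endian order the high byte comes first in memory.
The bytes are already most-significant first: 0x607191.
0x607191 = 6320529.

6320529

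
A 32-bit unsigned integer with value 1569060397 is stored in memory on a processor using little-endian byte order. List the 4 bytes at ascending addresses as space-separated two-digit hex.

1569060397 in hexadecimal, padded to 32 bits, is 0x5D85F62D.
Split into bytes (most-significant first): 5D 85 F6 2D.
Little-endian: lowest address holds the least-significant byte.
So at ascending addresses the bytes are 2D F6 85 5D.

2D F6 85 5D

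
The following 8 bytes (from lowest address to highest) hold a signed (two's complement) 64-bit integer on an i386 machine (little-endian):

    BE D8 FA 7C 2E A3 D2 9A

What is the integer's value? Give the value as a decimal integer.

-7290585426698774338

Little-endian: lowest address holds the least-significant byte.
Reassemble most-significant byte first: 9A D2 A3 2E 7C FA D8 BE → 0x9AD2A32E7CFAD8BE.
Top bit is set, so as a signed 64-bit value this is 0x9AD2A32E7CFAD8BE − 2^64 = -7290585426698774338.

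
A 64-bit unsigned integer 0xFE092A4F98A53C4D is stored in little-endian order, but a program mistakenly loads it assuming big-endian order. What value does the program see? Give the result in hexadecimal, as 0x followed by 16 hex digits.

0x4D3CA5984F2A09FE

Stored little-endian, the bytes at ascending addresses are 4D 3C A5 98 4F 2A 09 FE.
Read back as big-endian, the last byte is least significant, giving 0x4D3CA5984F2A09FE.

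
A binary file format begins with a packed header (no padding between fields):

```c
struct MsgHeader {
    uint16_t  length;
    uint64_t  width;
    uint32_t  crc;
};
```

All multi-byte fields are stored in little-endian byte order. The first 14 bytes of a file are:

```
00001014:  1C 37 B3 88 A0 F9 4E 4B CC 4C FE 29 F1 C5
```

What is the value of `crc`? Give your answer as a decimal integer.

3320916478

`crc` follows `length` (2 B), `width` (8 B), so it starts at offset 2 + 8 = 10 and occupies 4 bytes.
Bytes at offsets 10..13: FE 29 F1 C5.
Little-endian: lowest address holds the least-significant byte.
Reassemble most-significant byte first: C5 F1 29 FE → 0xC5F129FE.
0xC5F129FE = 3320916478.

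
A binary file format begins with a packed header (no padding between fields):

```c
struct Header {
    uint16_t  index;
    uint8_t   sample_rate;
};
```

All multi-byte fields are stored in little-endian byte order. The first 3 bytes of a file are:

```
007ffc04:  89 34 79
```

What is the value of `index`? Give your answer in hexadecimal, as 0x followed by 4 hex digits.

`index` is the first field, at byte offset 0, occupying 2 bytes.
Bytes at offsets 0..1: 89 34.
Little-endian: lowest address holds the least-significant byte.
Reassemble most-significant byte first: 34 89 → 0x3489.

0x3489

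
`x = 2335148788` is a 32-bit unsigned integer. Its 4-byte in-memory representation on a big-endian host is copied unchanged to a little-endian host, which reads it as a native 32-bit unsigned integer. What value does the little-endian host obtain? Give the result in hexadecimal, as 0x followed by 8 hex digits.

0xF48A2F8B

2335148788 in 32-bit hexadecimal is 0x8B2F8AF4.
Stored big-endian, the bytes at ascending addresses are 8B 2F 8A F4.
Read back as little-endian, the first byte is least significant, giving 0xF48A2F8B.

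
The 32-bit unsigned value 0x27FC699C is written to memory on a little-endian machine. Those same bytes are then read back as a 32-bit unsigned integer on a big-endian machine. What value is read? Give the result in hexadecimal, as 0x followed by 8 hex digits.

0x9C69FC27

Stored little-endian, the bytes at ascending addresses are 9C 69 FC 27.
Read back as big-endian, the last byte is least significant, giving 0x9C69FC27.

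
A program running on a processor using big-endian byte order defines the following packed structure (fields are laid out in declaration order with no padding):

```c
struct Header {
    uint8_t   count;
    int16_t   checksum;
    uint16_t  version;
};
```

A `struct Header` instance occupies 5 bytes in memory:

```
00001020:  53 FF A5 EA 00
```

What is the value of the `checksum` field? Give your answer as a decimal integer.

-91

`checksum` follows `count` (1 byte), so it starts at byte offset 1 and occupies 2 bytes.
Bytes at offsets 1..2: FF A5.
Big-endian stores the most-significant byte at the lowest address.
The bytes are already most-significant first: 0xFFA5.
Top bit is set, so as a signed 16-bit value this is 0xFFA5 − 2^16 = -91.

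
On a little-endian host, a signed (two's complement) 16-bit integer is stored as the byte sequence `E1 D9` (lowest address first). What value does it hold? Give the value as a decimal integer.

In little-endian order the low byte comes first in memory.
Reassemble most-significant byte first: D9 E1 → 0xD9E1.
Top bit is set, so as a signed 16-bit value this is 0xD9E1 − 2^16 = -9759.

-9759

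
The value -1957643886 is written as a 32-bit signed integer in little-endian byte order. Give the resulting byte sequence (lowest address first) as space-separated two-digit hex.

92 B9 50 8B

Two's complement of -1957643886 in 32 bits: 1957643886 = 0x74AF466E; invert → 0x8B50B991; add 1 → 0x8B50B992.
Split into bytes (most-significant first): 8B 50 B9 92.
Little-endian: lowest address holds the least-significant byte.
So at ascending addresses the bytes are 92 B9 50 8B.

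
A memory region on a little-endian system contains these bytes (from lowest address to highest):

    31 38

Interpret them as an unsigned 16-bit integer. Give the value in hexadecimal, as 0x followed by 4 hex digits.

0x3831

Little-endian stores the least-significant byte at the lowest address.
Reassemble most-significant byte first: 38 31 → 0x3831.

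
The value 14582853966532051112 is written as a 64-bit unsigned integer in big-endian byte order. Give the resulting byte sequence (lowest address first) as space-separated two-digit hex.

CA 60 B4 6B 56 8A 00 A8

14582853966532051112 in hexadecimal, padded to 64 bits, is 0xCA60B46B568A00A8.
Split into bytes (most-significant first): CA 60 B4 6B 56 8A 00 A8.
Big-endian stores the most-significant byte at the lowest address.
So the memory order matches the most-significant-first order: CA 60 B4 6B 56 8A 00 A8.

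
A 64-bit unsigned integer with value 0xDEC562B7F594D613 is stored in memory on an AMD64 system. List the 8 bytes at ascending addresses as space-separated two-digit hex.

Split into bytes (most-significant first): DE C5 62 B7 F5 94 D6 13.
In little-endian order the low byte comes first in memory.
So at ascending addresses the bytes are 13 D6 94 F5 B7 62 C5 DE.

13 D6 94 F5 B7 62 C5 DE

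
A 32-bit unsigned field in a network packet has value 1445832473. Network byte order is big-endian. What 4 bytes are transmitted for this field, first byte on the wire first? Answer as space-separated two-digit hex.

1445832473 in hexadecimal, padded to 32 bits, is 0x562DA719.
Split into bytes (most-significant first): 56 2D A7 19.
Big-endian stores the most-significant byte at the lowest address.
So the memory order matches the most-significant-first order: 56 2D A7 19.

56 2D A7 19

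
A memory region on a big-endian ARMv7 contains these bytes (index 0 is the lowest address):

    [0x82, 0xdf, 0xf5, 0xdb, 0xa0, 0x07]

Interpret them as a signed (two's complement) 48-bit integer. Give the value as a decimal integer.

-137576562581497

In big-endian order the high byte comes first in memory.
The bytes are already most-significant first: 0x82DFF5DBA007.
Top bit is set, so as a signed 48-bit value this is 0x82DFF5DBA007 − 2^48 = -137576562581497.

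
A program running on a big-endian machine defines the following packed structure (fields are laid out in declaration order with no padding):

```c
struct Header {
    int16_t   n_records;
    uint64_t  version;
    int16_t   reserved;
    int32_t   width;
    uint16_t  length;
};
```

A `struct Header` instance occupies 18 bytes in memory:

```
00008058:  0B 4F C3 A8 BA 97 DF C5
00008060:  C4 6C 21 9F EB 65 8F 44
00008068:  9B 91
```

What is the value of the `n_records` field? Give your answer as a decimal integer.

`n_records` is the first field, at byte offset 0, occupying 2 bytes.
Bytes at offsets 0..1: 0B 4F.
Big-endian: lowest address holds the most-significant byte.
The bytes are already most-significant first: 0x0B4F.
0x0B4F = 2895.

2895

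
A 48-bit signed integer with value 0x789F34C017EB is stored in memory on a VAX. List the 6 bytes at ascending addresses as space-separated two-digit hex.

Split into bytes (most-significant first): 78 9F 34 C0 17 EB.
Little-endian stores the least-significant byte at the lowest address.
So at ascending addresses the bytes are EB 17 C0 34 9F 78.

EB 17 C0 34 9F 78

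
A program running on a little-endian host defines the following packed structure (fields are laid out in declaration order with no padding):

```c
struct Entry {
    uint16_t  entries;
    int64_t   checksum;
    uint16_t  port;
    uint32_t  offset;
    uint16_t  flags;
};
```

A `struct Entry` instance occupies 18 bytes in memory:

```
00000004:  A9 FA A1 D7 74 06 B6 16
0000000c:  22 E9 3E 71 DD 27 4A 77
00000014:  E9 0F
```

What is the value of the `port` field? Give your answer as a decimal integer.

`port` follows `entries` (2 B), `checksum` (8 B), so it starts at offset 2 + 8 = 10 and occupies 2 bytes.
Bytes at offsets 10..11: 3E 71.
Little-endian stores the least-significant byte at the lowest address.
Reassemble most-significant byte first: 71 3E → 0x713E.
0x713E = 28990.

28990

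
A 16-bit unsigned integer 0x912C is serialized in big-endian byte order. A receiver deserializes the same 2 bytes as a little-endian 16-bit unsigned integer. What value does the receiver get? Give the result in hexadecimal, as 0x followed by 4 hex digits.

0x2C91

Stored big-endian, the bytes at ascending addresses are 91 2C.
Read back as little-endian, the first byte is least significant, giving 0x2C91.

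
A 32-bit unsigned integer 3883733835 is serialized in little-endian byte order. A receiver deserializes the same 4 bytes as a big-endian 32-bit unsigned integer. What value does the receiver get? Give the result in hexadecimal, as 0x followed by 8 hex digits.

0x4B137DE7

3883733835 in 32-bit hexadecimal is 0xE77D134B.
Stored little-endian, the bytes at ascending addresses are 4B 13 7D E7.
Read back as big-endian, the last byte is least significant, giving 0x4B137DE7.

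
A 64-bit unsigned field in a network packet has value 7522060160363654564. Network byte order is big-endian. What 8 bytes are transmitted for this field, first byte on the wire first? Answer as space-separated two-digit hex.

7522060160363654564 in hexadecimal, padded to 64 bits, is 0x6863B9DCBD97EDA4.
Split into bytes (most-significant first): 68 63 B9 DC BD 97 ED A4.
In big-endian order the high byte comes first in memory.
So the memory order matches the most-significant-first order: 68 63 B9 DC BD 97 ED A4.

68 63 B9 DC BD 97 ED A4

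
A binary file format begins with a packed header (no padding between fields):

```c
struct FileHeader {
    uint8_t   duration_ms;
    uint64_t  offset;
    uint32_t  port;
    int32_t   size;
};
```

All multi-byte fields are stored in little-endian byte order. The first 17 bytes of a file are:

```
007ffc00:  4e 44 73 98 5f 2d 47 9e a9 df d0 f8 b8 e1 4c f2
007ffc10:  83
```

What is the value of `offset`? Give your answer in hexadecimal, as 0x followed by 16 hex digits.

0xA99E472D5F987344

`offset` follows `duration_ms` (1 byte), so it starts at byte offset 1 and occupies 8 bytes.
Bytes at offsets 1..8: 44 73 98 5F 2D 47 9E A9.
In little-endian order the low byte comes first in memory.
Reassemble most-significant byte first: A9 9E 47 2D 5F 98 73 44 → 0xA99E472D5F987344.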